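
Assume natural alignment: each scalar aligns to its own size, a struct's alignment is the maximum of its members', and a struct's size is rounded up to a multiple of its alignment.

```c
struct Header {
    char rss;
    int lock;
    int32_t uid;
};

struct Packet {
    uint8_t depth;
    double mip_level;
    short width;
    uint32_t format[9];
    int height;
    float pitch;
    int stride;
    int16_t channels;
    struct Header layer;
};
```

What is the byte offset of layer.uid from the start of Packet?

80

Header: 0..1  rss  (1B, 1-aligned); 1..4  -- padding (3B); 4..8  lock  (4B, 4-aligned); 8..12  uid  (4B, 4-aligned); sizeof = 12, alignof = 4
0..1  depth  (1B, 1-aligned)
1..8  -- padding (7B)
8..16  mip_level  (8B, 8-aligned)
16..18  width  (2B, 2-aligned)
18..20  -- padding (2B)
20..56  format  (36B, 4-aligned)
56..60  height  (4B, 4-aligned)
60..64  pitch  (4B, 4-aligned)
64..68  stride  (4B, 4-aligned)
68..70  channels  (2B, 2-aligned)
70..72  -- padding (2B)
72..84  layer  (12B, 4-aligned)
within Header: uid at 8
72 + 8 = 80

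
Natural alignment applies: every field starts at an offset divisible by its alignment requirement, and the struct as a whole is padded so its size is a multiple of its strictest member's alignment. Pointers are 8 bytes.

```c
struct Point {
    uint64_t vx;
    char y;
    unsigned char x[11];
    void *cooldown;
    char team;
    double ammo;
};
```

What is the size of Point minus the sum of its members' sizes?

11

vx at 0 (size 8, align 8) → ends 8
y at 8 (size 1, align 1) → ends 9
x at 9 (size 11, align 1) → ends 20
pad 4 to align 8 for cooldown
cooldown at 24 (size 8, align 8) → ends 32
team at 32 (size 1, align 1) → ends 33
pad 7 to align 8 for ammo
ammo at 40 (size 8, align 8) → ends 48
total 48 bytes, alignment 8
data bytes 37, size 48 → padding 11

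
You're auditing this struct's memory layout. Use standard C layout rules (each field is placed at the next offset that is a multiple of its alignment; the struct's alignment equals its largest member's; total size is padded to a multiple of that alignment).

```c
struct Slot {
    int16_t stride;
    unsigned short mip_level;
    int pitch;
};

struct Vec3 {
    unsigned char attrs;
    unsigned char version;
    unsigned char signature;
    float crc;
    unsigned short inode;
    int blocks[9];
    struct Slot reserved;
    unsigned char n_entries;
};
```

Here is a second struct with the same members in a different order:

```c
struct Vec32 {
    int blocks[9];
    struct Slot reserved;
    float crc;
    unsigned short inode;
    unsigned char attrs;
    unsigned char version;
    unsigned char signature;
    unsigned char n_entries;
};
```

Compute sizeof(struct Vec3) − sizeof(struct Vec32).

Slot: 0..2  stride  (2B, 2-aligned); 2..4  mip_level  (2B, 2-aligned); 4..8  pitch  (4B, 4-aligned); sizeof = 8, alignof = 4
0..1  attrs  (1B, 1-aligned)
1..2  version  (1B, 1-aligned)
2..3  signature  (1B, 1-aligned)
3..4  -- padding (1B)
4..8  crc  (4B, 4-aligned)
8..10  inode  (2B, 2-aligned)
10..12  -- padding (2B)
12..48  blocks  (36B, 4-aligned)
48..56  reserved  (8B, 4-aligned)
56..57  n_entries  (1B, 1-aligned)
57..60  -- tail padding (3B)
sizeof = 60, alignof = 4
— Vec32 —
0..36  blocks  (36B, 4-aligned)
36..44  reserved  (8B, 4-aligned)
44..48  crc  (4B, 4-aligned)
48..50  inode  (2B, 2-aligned)
50..51  attrs  (1B, 1-aligned)
51..52  version  (1B, 1-aligned)
52..53  signature  (1B, 1-aligned)
53..54  n_entries  (1B, 1-aligned)
54..56  -- tail padding (2B)
sizeof = 56, alignof = 4
60 − 56 = 4

4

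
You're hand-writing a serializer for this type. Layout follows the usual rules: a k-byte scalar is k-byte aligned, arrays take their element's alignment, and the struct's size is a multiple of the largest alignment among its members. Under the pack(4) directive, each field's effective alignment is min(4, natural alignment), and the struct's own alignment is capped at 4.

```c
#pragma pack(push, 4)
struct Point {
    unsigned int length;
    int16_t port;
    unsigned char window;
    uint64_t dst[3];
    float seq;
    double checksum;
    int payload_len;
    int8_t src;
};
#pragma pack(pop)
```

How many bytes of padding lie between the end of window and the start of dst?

length at 0 (size 4, align 4) → ends 4
port at 4 (size 2, align 2) → ends 6
window at 6 (size 1, align 1) → ends 7
pad 1 to align 4 for dst
dst at 8 (size 24, align 4) → ends 32

1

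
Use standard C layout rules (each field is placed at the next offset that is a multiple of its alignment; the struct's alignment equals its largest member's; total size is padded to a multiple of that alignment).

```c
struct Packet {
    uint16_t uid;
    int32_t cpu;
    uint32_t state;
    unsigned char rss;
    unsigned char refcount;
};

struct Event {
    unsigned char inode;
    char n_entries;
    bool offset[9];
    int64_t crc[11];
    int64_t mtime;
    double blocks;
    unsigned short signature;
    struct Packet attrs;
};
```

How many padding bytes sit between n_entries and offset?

0

Packet: 0..2  uid  (2B, 2-aligned); 2..4  -- padding (2B); 4..8  cpu  (4B, 4-aligned); 8..12  state  (4B, 4-aligned); 12..13  rss  (1B, 1-aligned); 13..14  refcount  (1B, 1-aligned); 14..16  -- tail padding (2B); sizeof = 16, alignof = 4
0..1  inode  (1B, 1-aligned)
1..2  n_entries  (1B, 1-aligned)
2..11  offset  (9B, 1-aligned)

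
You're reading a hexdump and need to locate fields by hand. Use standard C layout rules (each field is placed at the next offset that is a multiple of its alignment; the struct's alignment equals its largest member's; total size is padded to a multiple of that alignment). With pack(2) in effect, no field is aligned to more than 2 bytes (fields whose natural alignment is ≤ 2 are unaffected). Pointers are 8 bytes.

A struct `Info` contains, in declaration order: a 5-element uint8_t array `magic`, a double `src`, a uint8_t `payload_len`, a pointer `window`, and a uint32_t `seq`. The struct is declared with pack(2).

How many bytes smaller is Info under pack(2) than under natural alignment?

natural layout:
  @0: magic [5B, align 1] → 5
  +3 pad (align 8)
  @8: src [8B, align 8] → 16
  @16: payload_len [1B, align 1] → 17
  +7 pad (align 8)
  @24: window [8B, align 8] → 32
  @32: seq [4B, align 4] → 36
  +4 tail pad (align 8)
  size 40, align 8
packed(2) layout:
  @0: magic [5B, align 1] → 5
  +1 pad (align 2)
  @6: src [8B, align 2] → 14
  @14: payload_len [1B, align 1] → 15
  +1 pad (align 2)
  @16: window [8B, align 2] → 24
  @24: seq [4B, align 2] → 28
  size 28, align 2
40 − 28 = 12

12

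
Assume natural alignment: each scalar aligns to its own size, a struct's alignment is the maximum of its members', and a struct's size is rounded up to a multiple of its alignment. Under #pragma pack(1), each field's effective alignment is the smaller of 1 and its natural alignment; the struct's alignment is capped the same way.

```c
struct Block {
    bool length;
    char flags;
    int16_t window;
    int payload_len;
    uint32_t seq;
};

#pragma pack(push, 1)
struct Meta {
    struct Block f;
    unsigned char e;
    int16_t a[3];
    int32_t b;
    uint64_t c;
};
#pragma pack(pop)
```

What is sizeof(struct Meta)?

Block: 0..1  length  (1B, 1-aligned); 1..2  flags  (1B, 1-aligned); 2..4  window  (2B, 2-aligned); 4..8  payload_len  (4B, 4-aligned); 8..12  seq  (4B, 4-aligned); sizeof = 12, alignof = 4
0..12  f  (12B, 1-aligned)
12..13  e  (1B, 1-aligned)
13..19  a  (6B, 1-aligned)
19..23  b  (4B, 1-aligned)
23..31  c  (8B, 1-aligned)
sizeof = 31, alignof = 1

31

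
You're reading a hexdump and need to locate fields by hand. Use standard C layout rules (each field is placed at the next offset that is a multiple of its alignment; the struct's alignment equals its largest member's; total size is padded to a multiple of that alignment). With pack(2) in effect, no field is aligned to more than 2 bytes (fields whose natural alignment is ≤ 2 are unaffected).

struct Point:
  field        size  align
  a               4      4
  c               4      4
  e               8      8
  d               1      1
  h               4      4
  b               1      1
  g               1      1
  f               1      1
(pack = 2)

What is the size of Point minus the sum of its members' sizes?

@0: a [4B, align 2] → 4
@4: c [4B, align 2] → 8
@8: e [8B, align 2] → 16
@16: d [1B, align 1] → 17
+1 pad (align 2)
@18: h [4B, align 2] → 22
@22: b [1B, align 1] → 23
@23: g [1B, align 1] → 24
@24: f [1B, align 1] → 25
+1 tail pad (align 2)
size 26, align 2
data bytes 24, size 26 → padding 2

2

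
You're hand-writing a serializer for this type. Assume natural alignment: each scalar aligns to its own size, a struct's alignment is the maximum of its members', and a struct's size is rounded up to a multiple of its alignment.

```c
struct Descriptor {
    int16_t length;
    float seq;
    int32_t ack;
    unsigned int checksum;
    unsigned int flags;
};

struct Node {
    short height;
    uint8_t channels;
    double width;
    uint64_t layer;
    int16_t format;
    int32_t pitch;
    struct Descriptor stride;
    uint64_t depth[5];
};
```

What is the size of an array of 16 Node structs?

1536

Descriptor: length at 0 (size 2, align 2) → ends 2; pad 2 to align 4 for seq; seq at 4 (size 4, align 4) → ends 8; ack at 8 (size 4, align 4) → ends 12; checksum at 12 (size 4, align 4) → ends 16; flags at 16 (size 4, align 4) → ends 20; total 20 bytes, alignment 4
height at 0 (size 2, align 2) → ends 2
channels at 2 (size 1, align 1) → ends 3
pad 5 to align 8 for width
width at 8 (size 8, align 8) → ends 16
layer at 16 (size 8, align 8) → ends 24
format at 24 (size 2, align 2) → ends 26
pad 2 to align 4 for pitch
pitch at 28 (size 4, align 4) → ends 32
stride at 32 (size 20, align 4) → ends 52
pad 4 to align 8 for depth
depth at 56 (size 40, align 8) → ends 96
total 96 bytes, alignment 8
array of 16: 16 × 96 = 1536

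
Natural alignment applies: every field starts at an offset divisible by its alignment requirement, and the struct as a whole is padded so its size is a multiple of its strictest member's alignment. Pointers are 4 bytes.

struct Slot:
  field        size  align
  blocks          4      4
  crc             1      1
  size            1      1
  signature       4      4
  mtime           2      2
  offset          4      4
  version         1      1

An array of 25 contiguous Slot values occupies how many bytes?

@0: blocks [4B, align 4] → 4
@4: crc [1B, align 1] → 5
@5: size [1B, align 1] → 6
+2 pad (align 4)
@8: signature [4B, align 4] → 12
@12: mtime [2B, align 2] → 14
+2 pad (align 4)
@16: offset [4B, align 4] → 20
@20: version [1B, align 1] → 21
+3 tail pad (align 4)
size 24, align 4
array of 25: 25 × 24 = 600

600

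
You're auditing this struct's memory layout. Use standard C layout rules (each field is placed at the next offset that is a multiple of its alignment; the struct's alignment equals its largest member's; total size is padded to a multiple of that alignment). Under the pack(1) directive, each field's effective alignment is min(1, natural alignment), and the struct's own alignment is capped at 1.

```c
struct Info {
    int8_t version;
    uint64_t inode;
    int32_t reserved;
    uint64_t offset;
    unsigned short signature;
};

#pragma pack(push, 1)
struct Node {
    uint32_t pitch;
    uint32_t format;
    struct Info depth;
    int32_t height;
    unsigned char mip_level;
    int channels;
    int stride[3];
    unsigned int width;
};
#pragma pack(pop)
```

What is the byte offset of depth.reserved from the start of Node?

Info: version at 0 (size 1, align 1) → ends 1; pad 7 to align 8 for inode; inode at 8 (size 8, align 8) → ends 16; reserved at 16 (size 4, align 4) → ends 20; pad 4 to align 8 for offset; offset at 24 (size 8, align 8) → ends 32; signature at 32 (size 2, align 2) → ends 34; tail pad 6 to reach multiple of 8; total 40 bytes, alignment 8
pitch at 0 (size 4, align 1) → ends 4
format at 4 (size 4, align 1) → ends 8
depth at 8 (size 40, align 1) → ends 48
within Info: reserved at 16
8 + 16 = 24

24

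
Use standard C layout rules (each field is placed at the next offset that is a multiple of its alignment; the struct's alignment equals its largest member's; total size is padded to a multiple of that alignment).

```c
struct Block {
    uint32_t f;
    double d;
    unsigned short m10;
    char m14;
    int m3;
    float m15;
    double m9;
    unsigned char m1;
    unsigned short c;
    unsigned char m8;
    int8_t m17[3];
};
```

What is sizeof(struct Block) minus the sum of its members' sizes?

0..4  f  (4B, 4-aligned)
4..8  -- padding (4B)
8..16  d  (8B, 8-aligned)
16..18  m10  (2B, 2-aligned)
18..19  m14  (1B, 1-aligned)
19..20  -- padding (1B)
20..24  m3  (4B, 4-aligned)
24..28  m15  (4B, 4-aligned)
28..32  -- padding (4B)
32..40  m9  (8B, 8-aligned)
40..41  m1  (1B, 1-aligned)
41..42  -- padding (1B)
42..44  c  (2B, 2-aligned)
44..45  m8  (1B, 1-aligned)
45..48  m17  (3B, 1-aligned)
sizeof = 48, alignof = 8
data bytes 38, size 48 → padding 10

10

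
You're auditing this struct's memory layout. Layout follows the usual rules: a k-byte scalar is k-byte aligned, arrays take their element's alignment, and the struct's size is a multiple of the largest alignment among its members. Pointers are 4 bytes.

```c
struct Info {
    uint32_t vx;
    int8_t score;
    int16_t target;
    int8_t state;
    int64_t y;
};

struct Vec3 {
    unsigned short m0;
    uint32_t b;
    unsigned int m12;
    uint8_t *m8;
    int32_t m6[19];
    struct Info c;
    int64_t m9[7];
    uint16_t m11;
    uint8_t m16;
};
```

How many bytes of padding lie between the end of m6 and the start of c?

4

Info: 0..4  vx  (4B, 4-aligned); 4..5  score  (1B, 1-aligned); 5..6  -- padding (1B); 6..8  target  (2B, 2-aligned); 8..9  state  (1B, 1-aligned); 9..16  -- padding (7B); 16..24  y  (8B, 8-aligned); sizeof = 24, alignof = 8
0..2  m0  (2B, 2-aligned)
2..4  -- padding (2B)
4..8  b  (4B, 4-aligned)
8..12  m12  (4B, 4-aligned)
12..16  m8  (4B, 4-aligned)
16..92  m6  (76B, 4-aligned)
92..96  -- padding (4B)
96..120  c  (24B, 8-aligned)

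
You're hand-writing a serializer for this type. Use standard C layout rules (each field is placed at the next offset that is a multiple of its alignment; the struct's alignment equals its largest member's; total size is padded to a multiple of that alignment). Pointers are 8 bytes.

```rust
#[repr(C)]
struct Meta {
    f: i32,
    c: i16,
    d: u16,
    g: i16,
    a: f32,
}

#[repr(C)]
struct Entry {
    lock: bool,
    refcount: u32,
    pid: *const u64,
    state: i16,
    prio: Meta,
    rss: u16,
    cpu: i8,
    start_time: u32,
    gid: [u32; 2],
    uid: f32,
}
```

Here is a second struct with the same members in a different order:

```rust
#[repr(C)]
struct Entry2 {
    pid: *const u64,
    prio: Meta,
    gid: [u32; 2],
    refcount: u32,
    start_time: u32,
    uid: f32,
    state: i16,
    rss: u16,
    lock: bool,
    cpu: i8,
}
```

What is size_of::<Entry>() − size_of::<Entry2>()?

0

Meta: f at 0 (size 4, align 4) → ends 4; c at 4 (size 2, align 2) → ends 6; d at 6 (size 2, align 2) → ends 8; g at 8 (size 2, align 2) → ends 10; pad 2 to align 4 for a; a at 12 (size 4, align 4) → ends 16; total 16 bytes, alignment 4
lock at 0 (size 1, align 1) → ends 1
pad 3 to align 4 for refcount
refcount at 4 (size 4, align 4) → ends 8
pid at 8 (size 8, align 8) → ends 16
state at 16 (size 2, align 2) → ends 18
pad 2 to align 4 for prio
prio at 20 (size 16, align 4) → ends 36
rss at 36 (size 2, align 2) → ends 38
cpu at 38 (size 1, align 1) → ends 39
pad 1 to align 4 for start_time
start_time at 40 (size 4, align 4) → ends 44
gid at 44 (size 8, align 4) → ends 52
uid at 52 (size 4, align 4) → ends 56
total 56 bytes, alignment 8
— Entry2 —
pid at 0 (size 8, align 8) → ends 8
prio at 8 (size 16, align 4) → ends 24
gid at 24 (size 8, align 4) → ends 32
refcount at 32 (size 4, align 4) → ends 36
start_time at 36 (size 4, align 4) → ends 40
uid at 40 (size 4, align 4) → ends 44
state at 44 (size 2, align 2) → ends 46
rss at 46 (size 2, align 2) → ends 48
lock at 48 (size 1, align 1) → ends 49
cpu at 49 (size 1, align 1) → ends 50
tail pad 6 to reach multiple of 8
total 56 bytes, alignment 8
56 − 56 = 0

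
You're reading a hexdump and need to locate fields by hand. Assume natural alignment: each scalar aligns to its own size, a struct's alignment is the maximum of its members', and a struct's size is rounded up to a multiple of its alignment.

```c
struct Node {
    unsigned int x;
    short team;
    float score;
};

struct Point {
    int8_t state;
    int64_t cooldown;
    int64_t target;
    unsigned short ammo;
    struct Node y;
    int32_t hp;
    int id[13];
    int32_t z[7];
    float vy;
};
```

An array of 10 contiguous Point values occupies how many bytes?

1280

Node: @0: x [4B, align 4] → 4; @4: team [2B, align 2] → 6; +2 pad (align 4); @8: score [4B, align 4] → 12; size 12, align 4
@0: state [1B, align 1] → 1
+7 pad (align 8)
@8: cooldown [8B, align 8] → 16
@16: target [8B, align 8] → 24
@24: ammo [2B, align 2] → 26
+2 pad (align 4)
@28: y [12B, align 4] → 40
@40: hp [4B, align 4] → 44
@44: id [52B, align 4] → 96
@96: z [28B, align 4] → 124
@124: vy [4B, align 4] → 128
size 128, align 8
array of 10: 10 × 128 = 1280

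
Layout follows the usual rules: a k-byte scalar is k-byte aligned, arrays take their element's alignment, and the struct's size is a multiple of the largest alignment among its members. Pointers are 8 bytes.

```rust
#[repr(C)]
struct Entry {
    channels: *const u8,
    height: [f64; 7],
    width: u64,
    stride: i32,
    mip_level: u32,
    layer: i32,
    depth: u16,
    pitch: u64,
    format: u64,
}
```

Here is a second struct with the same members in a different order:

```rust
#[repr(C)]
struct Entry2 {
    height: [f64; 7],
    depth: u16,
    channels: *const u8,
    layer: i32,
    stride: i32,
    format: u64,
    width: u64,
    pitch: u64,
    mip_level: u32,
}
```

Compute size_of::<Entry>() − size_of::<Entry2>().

0..8  channels  (8B, 8-aligned)
8..64  height  (56B, 8-aligned)
64..72  width  (8B, 8-aligned)
72..76  stride  (4B, 4-aligned)
76..80  mip_level  (4B, 4-aligned)
80..84  layer  (4B, 4-aligned)
84..86  depth  (2B, 2-aligned)
86..88  -- padding (2B)
88..96  pitch  (8B, 8-aligned)
96..104  format  (8B, 8-aligned)
sizeof = 104, alignof = 8
— Entry2 —
0..56  height  (56B, 8-aligned)
56..58  depth  (2B, 2-aligned)
58..64  -- padding (6B)
64..72  channels  (8B, 8-aligned)
72..76  layer  (4B, 4-aligned)
76..80  stride  (4B, 4-aligned)
80..88  format  (8B, 8-aligned)
88..96  width  (8B, 8-aligned)
96..104  pitch  (8B, 8-aligned)
104..108  mip_level  (4B, 4-aligned)
108..112  -- tail padding (4B)
sizeof = 112, alignof = 8
104 − 112 = -8

-8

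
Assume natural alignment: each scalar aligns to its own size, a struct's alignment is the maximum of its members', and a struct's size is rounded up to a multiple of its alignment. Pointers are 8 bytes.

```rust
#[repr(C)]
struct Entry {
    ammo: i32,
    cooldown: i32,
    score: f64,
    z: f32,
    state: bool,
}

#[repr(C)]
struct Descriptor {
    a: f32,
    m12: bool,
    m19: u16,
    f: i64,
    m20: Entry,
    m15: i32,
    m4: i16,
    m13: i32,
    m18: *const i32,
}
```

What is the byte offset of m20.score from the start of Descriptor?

24

Entry: @0: ammo [4B, align 4] → 4; @4: cooldown [4B, align 4] → 8; @8: score [8B, align 8] → 16; @16: z [4B, align 4] → 20; @20: state [1B, align 1] → 21; +3 tail pad (align 8); size 24, align 8
@0: a [4B, align 4] → 4
@4: m12 [1B, align 1] → 5
+1 pad (align 2)
@6: m19 [2B, align 2] → 8
@8: f [8B, align 8] → 16
@16: m20 [24B, align 8] → 40
within Entry: score at 8
16 + 8 = 24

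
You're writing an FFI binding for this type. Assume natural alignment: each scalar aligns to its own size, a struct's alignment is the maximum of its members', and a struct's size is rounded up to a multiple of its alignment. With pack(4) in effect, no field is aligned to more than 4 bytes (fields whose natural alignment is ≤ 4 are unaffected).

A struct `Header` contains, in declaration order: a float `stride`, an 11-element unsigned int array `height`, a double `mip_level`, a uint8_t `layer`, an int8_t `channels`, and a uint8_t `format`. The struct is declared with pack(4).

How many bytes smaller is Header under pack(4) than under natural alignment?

4

natural layout:
  stride at 0 (size 4, align 4) → ends 4
  height at 4 (size 44, align 4) → ends 48
  mip_level at 48 (size 8, align 8) → ends 56
  layer at 56 (size 1, align 1) → ends 57
  channels at 57 (size 1, align 1) → ends 58
  format at 58 (size 1, align 1) → ends 59
  tail pad 5 to reach multiple of 8
  total 64 bytes, alignment 8
packed(4) layout:
  stride at 0 (size 4, align 4) → ends 4
  height at 4 (size 44, align 4) → ends 48
  mip_level at 48 (size 8, align 4) → ends 56
  layer at 56 (size 1, align 1) → ends 57
  channels at 57 (size 1, align 1) → ends 58
  format at 58 (size 1, align 1) → ends 59
  tail pad 1 to reach multiple of 4
  total 60 bytes, alignment 4
64 − 60 = 4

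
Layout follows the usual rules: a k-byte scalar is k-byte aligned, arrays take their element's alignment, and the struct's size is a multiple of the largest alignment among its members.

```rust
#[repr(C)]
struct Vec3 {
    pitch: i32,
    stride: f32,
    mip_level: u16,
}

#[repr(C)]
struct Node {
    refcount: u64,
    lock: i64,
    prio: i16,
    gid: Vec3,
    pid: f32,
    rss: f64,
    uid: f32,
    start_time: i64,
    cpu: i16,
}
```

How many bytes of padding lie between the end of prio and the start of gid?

2

Vec3: 0..4  pitch  (4B, 4-aligned); 4..8  stride  (4B, 4-aligned); 8..10  mip_level  (2B, 2-aligned); 10..12  -- tail padding (2B); sizeof = 12, alignof = 4
0..8  refcount  (8B, 8-aligned)
8..16  lock  (8B, 8-aligned)
16..18  prio  (2B, 2-aligned)
18..20  -- padding (2B)
20..32  gid  (12B, 4-aligned)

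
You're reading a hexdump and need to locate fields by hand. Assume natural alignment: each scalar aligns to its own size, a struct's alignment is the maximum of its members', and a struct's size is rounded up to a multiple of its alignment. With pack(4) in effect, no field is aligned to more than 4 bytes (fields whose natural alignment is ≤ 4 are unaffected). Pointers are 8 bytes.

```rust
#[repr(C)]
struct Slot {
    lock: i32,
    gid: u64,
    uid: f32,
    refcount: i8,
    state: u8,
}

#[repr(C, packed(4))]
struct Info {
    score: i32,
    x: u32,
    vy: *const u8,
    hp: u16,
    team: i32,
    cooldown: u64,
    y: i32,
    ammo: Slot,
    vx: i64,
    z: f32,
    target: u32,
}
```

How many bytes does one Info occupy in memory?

Slot: 0..4  lock  (4B, 4-aligned); 4..8  -- padding (4B); 8..16  gid  (8B, 8-aligned); 16..20  uid  (4B, 4-aligned); 20..21  refcount  (1B, 1-aligned); 21..22  state  (1B, 1-aligned); 22..24  -- tail padding (2B); sizeof = 24, alignof = 8
0..4  score  (4B, 4-aligned)
4..8  x  (4B, 4-aligned)
8..16  vy  (8B, 4-aligned)
16..18  hp  (2B, 2-aligned)
18..20  -- padding (2B)
20..24  team  (4B, 4-aligned)
24..32  cooldown  (8B, 4-aligned)
32..36  y  (4B, 4-aligned)
36..60  ammo  (24B, 4-aligned)
60..68  vx  (8B, 4-aligned)
68..72  z  (4B, 4-aligned)
72..76  target  (4B, 4-aligned)
sizeof = 76, alignof = 4

76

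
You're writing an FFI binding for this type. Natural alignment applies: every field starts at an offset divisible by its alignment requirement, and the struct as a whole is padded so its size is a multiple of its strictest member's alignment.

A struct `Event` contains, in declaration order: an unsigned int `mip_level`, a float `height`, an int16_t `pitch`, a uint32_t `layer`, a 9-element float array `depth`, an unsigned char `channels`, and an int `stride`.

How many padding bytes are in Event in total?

@0: mip_level [4B, align 4] → 4
@4: height [4B, align 4] → 8
@8: pitch [2B, align 2] → 10
+2 pad (align 4)
@12: layer [4B, align 4] → 16
@16: depth [36B, align 4] → 52
@52: channels [1B, align 1] → 53
+3 pad (align 4)
@56: stride [4B, align 4] → 60
size 60, align 4
data bytes 55, size 60 → padding 5

5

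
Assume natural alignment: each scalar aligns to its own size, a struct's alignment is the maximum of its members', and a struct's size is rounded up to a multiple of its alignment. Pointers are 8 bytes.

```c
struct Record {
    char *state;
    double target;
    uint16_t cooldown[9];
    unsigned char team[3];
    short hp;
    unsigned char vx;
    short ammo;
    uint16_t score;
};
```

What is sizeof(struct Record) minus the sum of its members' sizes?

0..8  state  (8B, 8-aligned)
8..16  target  (8B, 8-aligned)
16..34  cooldown  (18B, 2-aligned)
34..37  team  (3B, 1-aligned)
37..38  -- padding (1B)
38..40  hp  (2B, 2-aligned)
40..41  vx  (1B, 1-aligned)
41..42  -- padding (1B)
42..44  ammo  (2B, 2-aligned)
44..46  score  (2B, 2-aligned)
46..48  -- tail padding (2B)
sizeof = 48, alignof = 8
data bytes 44, size 48 → padding 4

4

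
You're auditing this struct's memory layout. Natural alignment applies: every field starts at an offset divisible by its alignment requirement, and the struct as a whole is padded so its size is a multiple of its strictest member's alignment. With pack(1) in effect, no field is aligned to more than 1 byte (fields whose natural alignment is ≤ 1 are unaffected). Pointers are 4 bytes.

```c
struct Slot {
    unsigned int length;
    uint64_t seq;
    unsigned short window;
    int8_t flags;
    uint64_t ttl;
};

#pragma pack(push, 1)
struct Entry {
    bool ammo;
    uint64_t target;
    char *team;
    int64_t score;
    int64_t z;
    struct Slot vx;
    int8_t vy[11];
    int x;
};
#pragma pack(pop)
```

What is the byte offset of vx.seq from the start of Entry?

Slot: length at 0 (size 4, align 4) → ends 4; pad 4 to align 8 for seq; seq at 8 (size 8, align 8) → ends 16; window at 16 (size 2, align 2) → ends 18; flags at 18 (size 1, align 1) → ends 19; pad 5 to align 8 for ttl; ttl at 24 (size 8, align 8) → ends 32; total 32 bytes, alignment 8
ammo at 0 (size 1, align 1) → ends 1
target at 1 (size 8, align 1) → ends 9
team at 9 (size 4, align 1) → ends 13
score at 13 (size 8, align 1) → ends 21
z at 21 (size 8, align 1) → ends 29
vx at 29 (size 32, align 1) → ends 61
within Slot: seq at 8
29 + 8 = 37

37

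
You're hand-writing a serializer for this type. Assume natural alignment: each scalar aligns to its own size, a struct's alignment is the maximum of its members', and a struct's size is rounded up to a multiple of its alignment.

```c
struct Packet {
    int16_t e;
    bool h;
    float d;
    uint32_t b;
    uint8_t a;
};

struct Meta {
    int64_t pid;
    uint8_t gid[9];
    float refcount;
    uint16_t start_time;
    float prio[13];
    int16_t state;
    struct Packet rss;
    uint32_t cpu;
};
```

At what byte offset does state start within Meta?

Packet: 0..2  e  (2B, 2-aligned); 2..3  h  (1B, 1-aligned); 3..4  -- padding (1B); 4..8  d  (4B, 4-aligned); 8..12  b  (4B, 4-aligned); 12..13  a  (1B, 1-aligned); 13..16  -- tail padding (3B); sizeof = 16, alignof = 4
0..8  pid  (8B, 8-aligned)
8..17  gid  (9B, 1-aligned)
17..20  -- padding (3B)
20..24  refcount  (4B, 4-aligned)
24..26  start_time  (2B, 2-aligned)
26..28  -- padding (2B)
28..80  prio  (52B, 4-aligned)
80..82  state  (2B, 2-aligned)

80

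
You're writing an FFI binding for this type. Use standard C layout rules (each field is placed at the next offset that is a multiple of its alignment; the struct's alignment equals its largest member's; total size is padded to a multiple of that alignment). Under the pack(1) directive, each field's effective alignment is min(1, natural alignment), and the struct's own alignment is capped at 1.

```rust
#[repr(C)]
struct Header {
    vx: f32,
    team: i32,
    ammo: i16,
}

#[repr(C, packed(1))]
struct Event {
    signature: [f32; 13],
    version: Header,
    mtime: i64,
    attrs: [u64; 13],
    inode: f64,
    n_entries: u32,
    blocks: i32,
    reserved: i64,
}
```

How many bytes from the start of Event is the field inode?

Header: @0: vx [4B, align 4] → 4; @4: team [4B, align 4] → 8; @8: ammo [2B, align 2] → 10; +2 tail pad (align 4); size 12, align 4
@0: signature [52B, align 1] → 52
@52: version [12B, align 1] → 64
@64: mtime [8B, align 1] → 72
@72: attrs [104B, align 1] → 176
@176: inode [8B, align 1] → 184

176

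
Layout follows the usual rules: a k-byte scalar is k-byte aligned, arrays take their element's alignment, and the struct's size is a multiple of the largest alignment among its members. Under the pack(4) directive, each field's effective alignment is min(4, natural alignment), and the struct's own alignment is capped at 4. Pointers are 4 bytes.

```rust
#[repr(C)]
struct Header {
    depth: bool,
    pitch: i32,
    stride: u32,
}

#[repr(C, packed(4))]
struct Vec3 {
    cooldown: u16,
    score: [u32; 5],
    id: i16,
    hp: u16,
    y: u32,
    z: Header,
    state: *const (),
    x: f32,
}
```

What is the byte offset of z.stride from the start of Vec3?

40

Header: 0..1  depth  (1B, 1-aligned); 1..4  -- padding (3B); 4..8  pitch  (4B, 4-aligned); 8..12  stride  (4B, 4-aligned); sizeof = 12, alignof = 4
0..2  cooldown  (2B, 2-aligned)
2..4  -- padding (2B)
4..24  score  (20B, 4-aligned)
24..26  id  (2B, 2-aligned)
26..28  hp  (2B, 2-aligned)
28..32  y  (4B, 4-aligned)
32..44  z  (12B, 4-aligned)
within Header: stride at 8
32 + 8 = 40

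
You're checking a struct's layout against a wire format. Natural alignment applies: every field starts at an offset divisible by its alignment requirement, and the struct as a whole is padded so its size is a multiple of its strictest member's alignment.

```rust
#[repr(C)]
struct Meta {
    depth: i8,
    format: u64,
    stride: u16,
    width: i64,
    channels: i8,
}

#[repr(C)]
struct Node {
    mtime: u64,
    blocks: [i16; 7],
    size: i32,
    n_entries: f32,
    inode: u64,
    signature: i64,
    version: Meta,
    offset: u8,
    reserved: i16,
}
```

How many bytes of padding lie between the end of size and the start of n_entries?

0

Meta: @0: depth [1B, align 1] → 1; +7 pad (align 8); @8: format [8B, align 8] → 16; @16: stride [2B, align 2] → 18; +6 pad (align 8); @24: width [8B, align 8] → 32; @32: channels [1B, align 1] → 33; +7 tail pad (align 8); size 40, align 8
@0: mtime [8B, align 8] → 8
@8: blocks [14B, align 2] → 22
+2 pad (align 4)
@24: size [4B, align 4] → 28
@28: n_entries [4B, align 4] → 32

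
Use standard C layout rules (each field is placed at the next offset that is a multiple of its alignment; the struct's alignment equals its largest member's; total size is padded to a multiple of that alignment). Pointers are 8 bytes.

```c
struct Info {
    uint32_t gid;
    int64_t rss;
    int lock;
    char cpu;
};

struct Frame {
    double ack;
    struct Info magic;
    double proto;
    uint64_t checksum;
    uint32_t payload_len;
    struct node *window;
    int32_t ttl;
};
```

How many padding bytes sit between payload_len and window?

Info: @0: gid [4B, align 4] → 4; +4 pad (align 8); @8: rss [8B, align 8] → 16; @16: lock [4B, align 4] → 20; @20: cpu [1B, align 1] → 21; +3 tail pad (align 8); size 24, align 8
@0: ack [8B, align 8] → 8
@8: magic [24B, align 8] → 32
@32: proto [8B, align 8] → 40
@40: checksum [8B, align 8] → 48
@48: payload_len [4B, align 4] → 52
+4 pad (align 8)
@56: window [8B, align 8] → 64

4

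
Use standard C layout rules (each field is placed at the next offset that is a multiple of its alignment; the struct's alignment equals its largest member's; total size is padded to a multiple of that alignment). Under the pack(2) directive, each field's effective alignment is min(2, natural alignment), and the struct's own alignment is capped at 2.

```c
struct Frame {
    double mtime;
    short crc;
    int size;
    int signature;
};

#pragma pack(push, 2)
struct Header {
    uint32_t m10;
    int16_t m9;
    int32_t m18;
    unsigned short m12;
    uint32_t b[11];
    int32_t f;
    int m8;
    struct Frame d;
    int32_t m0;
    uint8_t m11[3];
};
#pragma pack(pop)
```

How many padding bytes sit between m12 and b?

0

Frame: mtime at 0 (size 8, align 8) → ends 8; crc at 8 (size 2, align 2) → ends 10; pad 2 to align 4 for size; size at 12 (size 4, align 4) → ends 16; signature at 16 (size 4, align 4) → ends 20; tail pad 4 to reach multiple of 8; total 24 bytes, alignment 8
m10 at 0 (size 4, align 2) → ends 4
m9 at 4 (size 2, align 2) → ends 6
m18 at 6 (size 4, align 2) → ends 10
m12 at 10 (size 2, align 2) → ends 12
b at 12 (size 44, align 2) → ends 56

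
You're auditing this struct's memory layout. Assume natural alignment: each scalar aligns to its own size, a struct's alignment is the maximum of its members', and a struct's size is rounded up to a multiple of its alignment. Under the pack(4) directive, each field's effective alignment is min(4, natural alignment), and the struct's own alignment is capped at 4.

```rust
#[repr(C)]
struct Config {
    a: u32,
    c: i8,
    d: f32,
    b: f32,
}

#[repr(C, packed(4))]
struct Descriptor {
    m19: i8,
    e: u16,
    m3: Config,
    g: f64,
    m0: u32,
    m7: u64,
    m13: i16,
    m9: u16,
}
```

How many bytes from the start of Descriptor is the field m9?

42

Config: 0..4  a  (4B, 4-aligned); 4..5  c  (1B, 1-aligned); 5..8  -- padding (3B); 8..12  d  (4B, 4-aligned); 12..16  b  (4B, 4-aligned); sizeof = 16, alignof = 4
0..1  m19  (1B, 1-aligned)
1..2  -- padding (1B)
2..4  e  (2B, 2-aligned)
4..20  m3  (16B, 4-aligned)
20..28  g  (8B, 4-aligned)
28..32  m0  (4B, 4-aligned)
32..40  m7  (8B, 4-aligned)
40..42  m13  (2B, 2-aligned)
42..44  m9  (2B, 2-aligned)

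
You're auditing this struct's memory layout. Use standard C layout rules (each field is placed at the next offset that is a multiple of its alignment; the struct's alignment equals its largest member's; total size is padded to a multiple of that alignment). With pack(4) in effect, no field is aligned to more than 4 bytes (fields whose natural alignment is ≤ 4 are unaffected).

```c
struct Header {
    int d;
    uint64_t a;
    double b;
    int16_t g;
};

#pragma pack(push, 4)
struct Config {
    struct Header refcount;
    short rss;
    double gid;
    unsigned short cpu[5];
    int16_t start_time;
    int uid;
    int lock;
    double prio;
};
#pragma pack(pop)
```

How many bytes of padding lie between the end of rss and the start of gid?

2

Header: @0: d [4B, align 4] → 4; +4 pad (align 8); @8: a [8B, align 8] → 16; @16: b [8B, align 8] → 24; @24: g [2B, align 2] → 26; +6 tail pad (align 8); size 32, align 8
@0: refcount [32B, align 4] → 32
@32: rss [2B, align 2] → 34
+2 pad (align 4)
@36: gid [8B, align 4] → 44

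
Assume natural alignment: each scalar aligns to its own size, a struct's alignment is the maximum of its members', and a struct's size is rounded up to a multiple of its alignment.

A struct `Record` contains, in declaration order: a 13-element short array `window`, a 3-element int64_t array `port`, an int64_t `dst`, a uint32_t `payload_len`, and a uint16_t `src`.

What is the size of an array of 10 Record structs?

720

window at 0 (size 26, align 2) → ends 26
pad 6 to align 8 for port
port at 32 (size 24, align 8) → ends 56
dst at 56 (size 8, align 8) → ends 64
payload_len at 64 (size 4, align 4) → ends 68
src at 68 (size 2, align 2) → ends 70
tail pad 2 to reach multiple of 8
total 72 bytes, alignment 8
array of 10: 10 × 72 = 720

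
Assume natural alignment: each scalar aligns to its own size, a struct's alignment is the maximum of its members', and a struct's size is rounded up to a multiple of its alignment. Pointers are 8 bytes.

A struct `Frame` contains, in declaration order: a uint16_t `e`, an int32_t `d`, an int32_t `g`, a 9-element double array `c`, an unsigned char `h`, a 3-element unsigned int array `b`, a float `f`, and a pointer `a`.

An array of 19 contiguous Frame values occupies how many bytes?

2280

@0: e [2B, align 2] → 2
+2 pad (align 4)
@4: d [4B, align 4] → 8
@8: g [4B, align 4] → 12
+4 pad (align 8)
@16: c [72B, align 8] → 88
@88: h [1B, align 1] → 89
+3 pad (align 4)
@92: b [12B, align 4] → 104
@104: f [4B, align 4] → 108
+4 pad (align 8)
@112: a [8B, align 8] → 120
size 120, align 8
array of 19: 19 × 120 = 2280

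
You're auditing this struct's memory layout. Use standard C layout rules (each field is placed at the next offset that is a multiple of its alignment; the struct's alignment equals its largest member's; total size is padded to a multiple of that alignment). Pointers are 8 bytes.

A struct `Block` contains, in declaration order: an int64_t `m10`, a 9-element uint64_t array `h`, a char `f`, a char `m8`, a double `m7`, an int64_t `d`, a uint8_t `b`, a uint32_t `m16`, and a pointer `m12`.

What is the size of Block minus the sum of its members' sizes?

9

0..8  m10  (8B, 8-aligned)
8..80  h  (72B, 8-aligned)
80..81  f  (1B, 1-aligned)
81..82  m8  (1B, 1-aligned)
82..88  -- padding (6B)
88..96  m7  (8B, 8-aligned)
96..104  d  (8B, 8-aligned)
104..105  b  (1B, 1-aligned)
105..108  -- padding (3B)
108..112  m16  (4B, 4-aligned)
112..120  m12  (8B, 8-aligned)
sizeof = 120, alignof = 8
data bytes 111, size 120 → padding 9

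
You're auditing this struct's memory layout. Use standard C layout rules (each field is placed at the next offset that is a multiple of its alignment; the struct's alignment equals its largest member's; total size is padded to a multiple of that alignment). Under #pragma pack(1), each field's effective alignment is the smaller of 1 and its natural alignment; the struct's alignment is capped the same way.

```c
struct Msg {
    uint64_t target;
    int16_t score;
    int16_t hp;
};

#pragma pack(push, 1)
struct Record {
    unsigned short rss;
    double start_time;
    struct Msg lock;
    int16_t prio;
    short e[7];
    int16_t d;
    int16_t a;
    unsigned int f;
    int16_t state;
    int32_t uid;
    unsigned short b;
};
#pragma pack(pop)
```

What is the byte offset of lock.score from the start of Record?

Msg: 0..8  target  (8B, 8-aligned); 8..10  score  (2B, 2-aligned); 10..12  hp  (2B, 2-aligned); 12..16  -- tail padding (4B); sizeof = 16, alignof = 8
0..2  rss  (2B, 1-aligned)
2..10  start_time  (8B, 1-aligned)
10..26  lock  (16B, 1-aligned)
within Msg: score at 8
10 + 8 = 18

18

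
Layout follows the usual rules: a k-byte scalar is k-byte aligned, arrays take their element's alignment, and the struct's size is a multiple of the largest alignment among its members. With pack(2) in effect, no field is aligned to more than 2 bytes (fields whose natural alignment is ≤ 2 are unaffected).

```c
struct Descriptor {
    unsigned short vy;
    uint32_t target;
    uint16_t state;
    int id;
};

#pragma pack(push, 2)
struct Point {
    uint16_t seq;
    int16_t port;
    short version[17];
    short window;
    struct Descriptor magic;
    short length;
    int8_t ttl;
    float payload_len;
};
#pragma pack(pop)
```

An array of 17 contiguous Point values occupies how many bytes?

1088

Descriptor: 0..2  vy  (2B, 2-aligned); 2..4  -- padding (2B); 4..8  target  (4B, 4-aligned); 8..10  state  (2B, 2-aligned); 10..12  -- padding (2B); 12..16  id  (4B, 4-aligned); sizeof = 16, alignof = 4
0..2  seq  (2B, 2-aligned)
2..4  port  (2B, 2-aligned)
4..38  version  (34B, 2-aligned)
38..40  window  (2B, 2-aligned)
40..56  magic  (16B, 2-aligned)
56..58  length  (2B, 2-aligned)
58..59  ttl  (1B, 1-aligned)
59..60  -- padding (1B)
60..64  payload_len  (4B, 2-aligned)
sizeof = 64, alignof = 2
array of 17: 17 × 64 = 1088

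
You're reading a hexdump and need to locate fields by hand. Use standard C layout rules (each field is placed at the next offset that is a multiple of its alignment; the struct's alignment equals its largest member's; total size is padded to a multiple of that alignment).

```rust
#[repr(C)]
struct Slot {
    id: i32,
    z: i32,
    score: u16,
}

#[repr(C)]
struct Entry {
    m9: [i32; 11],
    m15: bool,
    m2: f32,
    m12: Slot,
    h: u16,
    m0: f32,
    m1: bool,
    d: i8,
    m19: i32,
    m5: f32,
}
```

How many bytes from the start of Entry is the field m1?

72

Slot: 0..4  id  (4B, 4-aligned); 4..8  z  (4B, 4-aligned); 8..10  score  (2B, 2-aligned); 10..12  -- tail padding (2B); sizeof = 12, alignof = 4
0..44  m9  (44B, 4-aligned)
44..45  m15  (1B, 1-aligned)
45..48  -- padding (3B)
48..52  m2  (4B, 4-aligned)
52..64  m12  (12B, 4-aligned)
64..66  h  (2B, 2-aligned)
66..68  -- padding (2B)
68..72  m0  (4B, 4-aligned)
72..73  m1  (1B, 1-aligned)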